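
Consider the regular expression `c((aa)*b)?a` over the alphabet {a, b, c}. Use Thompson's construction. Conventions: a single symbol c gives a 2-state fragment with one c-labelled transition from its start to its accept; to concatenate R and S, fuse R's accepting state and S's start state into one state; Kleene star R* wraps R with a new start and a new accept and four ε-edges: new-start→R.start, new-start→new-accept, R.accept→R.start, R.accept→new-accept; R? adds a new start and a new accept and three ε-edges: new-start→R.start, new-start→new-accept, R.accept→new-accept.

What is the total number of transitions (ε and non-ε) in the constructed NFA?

Recursing over subexpressions:
Each of the 5 symbol leaves contributes 1 transition (1 symbol, 0 ε).
  aa = 2 transitions (2 symbol, 0 ε)
  (aa)* = 6 transitions (2 symbol, 4 ε)
  (aa)*b = 7 transitions (3 symbol, 4 ε)
  ((aa)*b)? = 10 transitions (3 symbol, 7 ε)
  c((aa)*b)?a = 12 transitions (5 symbol, 7 ε)

12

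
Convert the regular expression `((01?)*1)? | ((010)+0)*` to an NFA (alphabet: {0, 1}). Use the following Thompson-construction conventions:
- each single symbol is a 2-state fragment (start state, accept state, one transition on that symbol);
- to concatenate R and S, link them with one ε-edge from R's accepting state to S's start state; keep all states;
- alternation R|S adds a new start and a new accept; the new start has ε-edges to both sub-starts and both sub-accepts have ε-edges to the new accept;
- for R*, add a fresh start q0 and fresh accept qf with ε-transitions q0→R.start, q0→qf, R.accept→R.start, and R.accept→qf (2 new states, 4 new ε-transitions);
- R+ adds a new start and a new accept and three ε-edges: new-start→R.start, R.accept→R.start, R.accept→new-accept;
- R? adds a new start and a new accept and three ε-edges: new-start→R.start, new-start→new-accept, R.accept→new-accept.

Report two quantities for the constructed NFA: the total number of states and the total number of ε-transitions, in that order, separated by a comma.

26, 26

Bottom-up over the parse tree:
Each of the 7 symbol leaves contributes 2 states and 0 ε-transitions.
  1? → 4 states, 3 ε-transitions
  01? → 6 states, 4 ε-transitions
  (01?)* → 8 states, 8 ε-transitions
  (01?)*1 → 10 states, 9 ε-transitions
  ((01?)*1)? → 12 states, 12 ε-transitions
  010 → 6 states, 2 ε-transitions
  (010)+ → 8 states, 5 ε-transitions
  (010)+0 → 10 states, 6 ε-transitions
  ((010)+0)* → 12 states, 10 ε-transitions
  ((01?)*1)? | ((010)+0)* → 26 states, 26 ε-transitions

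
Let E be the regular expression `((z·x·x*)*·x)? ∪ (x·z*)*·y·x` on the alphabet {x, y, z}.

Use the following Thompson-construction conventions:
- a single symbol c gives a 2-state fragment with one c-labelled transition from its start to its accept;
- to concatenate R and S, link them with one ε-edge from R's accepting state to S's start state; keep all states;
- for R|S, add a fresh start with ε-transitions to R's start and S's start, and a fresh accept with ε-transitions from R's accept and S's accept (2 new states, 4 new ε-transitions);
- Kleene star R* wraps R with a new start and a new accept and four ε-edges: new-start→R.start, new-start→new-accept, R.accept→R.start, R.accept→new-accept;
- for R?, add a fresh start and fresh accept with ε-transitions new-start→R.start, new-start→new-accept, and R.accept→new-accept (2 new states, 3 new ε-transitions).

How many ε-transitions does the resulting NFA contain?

29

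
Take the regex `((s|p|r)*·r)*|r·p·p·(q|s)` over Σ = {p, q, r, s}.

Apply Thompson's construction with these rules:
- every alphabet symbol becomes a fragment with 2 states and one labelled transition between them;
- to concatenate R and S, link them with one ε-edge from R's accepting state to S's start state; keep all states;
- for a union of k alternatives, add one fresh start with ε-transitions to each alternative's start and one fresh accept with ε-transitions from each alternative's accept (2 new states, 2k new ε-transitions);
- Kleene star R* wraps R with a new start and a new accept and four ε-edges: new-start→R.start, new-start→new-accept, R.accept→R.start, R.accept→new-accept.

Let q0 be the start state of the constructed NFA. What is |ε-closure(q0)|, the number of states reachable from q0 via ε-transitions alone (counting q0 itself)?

12

Let C(F) = |ε-closure(F.start)| within fragment F, and note whether F accepts ε. Symbol fragments have C = 1 and do not accept ε. Then:
  s|p|r — |ε-closure| = 1 + 1 + 1 + 1 = 4 (the new accept is not ε-reachable since no branch accepts ε)
  (s|p|r)* — the star's fresh start ε-reaches both the body's start and the fresh accept: |ε-closure| = 2 + 4 = 6
  (s|p|r)*·r — the left operand accepts ε, so the closure extends into the next operand (via the concat ε-link); |ε-closure| = 6 + 1 = 7
  ((s|p|r)*·r)* — |ε-closure| = 1 (new start) + 7 (body) + 1 (new accept) = 9
  q|s — |ε-closure| = 1 + 1 + 1 = 3 (the new accept is not ε-reachable since no branch accepts ε)
  r·p·p·(q|s) — same as the first factor's closure: |ε-closure| = 1
  ((s|p|r)*·r)*|r·p·p·(q|s) — new start ε-reaches every alternative's start; at least one alternative accepts ε, so the union's new accept is reached too: |ε-closure| = 1 + 9 + 1 + 1 = 12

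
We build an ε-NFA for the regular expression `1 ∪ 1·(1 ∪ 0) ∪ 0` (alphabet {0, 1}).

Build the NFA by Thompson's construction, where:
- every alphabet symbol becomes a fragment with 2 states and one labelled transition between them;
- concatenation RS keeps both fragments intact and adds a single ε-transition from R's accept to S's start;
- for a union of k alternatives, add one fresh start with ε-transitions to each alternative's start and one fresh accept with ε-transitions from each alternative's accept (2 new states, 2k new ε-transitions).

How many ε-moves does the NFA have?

11

Recursing over subexpressions:
Each of the 5 symbol leaves contributes 0 ε-transitions.
  1 ∪ 0 — 4 ε-transitions
  1·(1 ∪ 0) — 5 ε-transitions
  1 ∪ 1·(1 ∪ 0) ∪ 0 — 11 ε-transitions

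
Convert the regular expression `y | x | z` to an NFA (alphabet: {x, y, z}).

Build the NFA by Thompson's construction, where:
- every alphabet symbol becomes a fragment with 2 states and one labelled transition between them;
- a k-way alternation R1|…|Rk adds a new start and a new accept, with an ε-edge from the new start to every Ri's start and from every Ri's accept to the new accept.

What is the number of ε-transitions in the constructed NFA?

Building bottom-up:
Each of the 3 symbol leaves contributes 0 ε-transitions.
  y | x | z = 6 ε-transitions

6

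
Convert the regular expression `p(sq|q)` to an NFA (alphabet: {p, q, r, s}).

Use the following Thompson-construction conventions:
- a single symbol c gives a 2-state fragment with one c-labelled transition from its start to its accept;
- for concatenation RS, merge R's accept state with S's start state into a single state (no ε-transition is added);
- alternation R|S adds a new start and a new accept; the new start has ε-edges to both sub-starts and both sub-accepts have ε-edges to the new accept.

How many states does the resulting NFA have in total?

Bottom-up over the parse tree:
Each of the 4 symbol leaves contributes a 2-state fragment.
  sq : 3 states
  sq|q : 7 states
  p(sq|q) : 8 states

8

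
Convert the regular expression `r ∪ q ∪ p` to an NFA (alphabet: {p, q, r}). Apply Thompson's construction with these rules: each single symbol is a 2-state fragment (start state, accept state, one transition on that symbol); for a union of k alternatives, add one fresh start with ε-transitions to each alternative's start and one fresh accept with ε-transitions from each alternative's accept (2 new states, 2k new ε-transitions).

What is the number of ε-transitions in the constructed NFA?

Building bottom-up:
Each of the 3 symbol leaves contributes 0 ε-transitions.
  r ∪ q ∪ p → 6 ε-transitions

6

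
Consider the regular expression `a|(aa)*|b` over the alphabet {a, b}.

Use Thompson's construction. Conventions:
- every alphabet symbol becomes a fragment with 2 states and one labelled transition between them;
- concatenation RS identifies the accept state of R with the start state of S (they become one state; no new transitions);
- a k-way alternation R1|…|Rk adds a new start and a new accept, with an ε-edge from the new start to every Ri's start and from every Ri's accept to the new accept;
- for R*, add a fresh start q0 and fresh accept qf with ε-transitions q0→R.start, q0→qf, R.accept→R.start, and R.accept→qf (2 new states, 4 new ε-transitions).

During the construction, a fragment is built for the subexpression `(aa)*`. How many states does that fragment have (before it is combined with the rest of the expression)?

Fragment for `(aa)*`:
Each of the 2 symbol leaves contributes a 2-state fragment.
  aa — 3 states
  (aa)* — 5 states

5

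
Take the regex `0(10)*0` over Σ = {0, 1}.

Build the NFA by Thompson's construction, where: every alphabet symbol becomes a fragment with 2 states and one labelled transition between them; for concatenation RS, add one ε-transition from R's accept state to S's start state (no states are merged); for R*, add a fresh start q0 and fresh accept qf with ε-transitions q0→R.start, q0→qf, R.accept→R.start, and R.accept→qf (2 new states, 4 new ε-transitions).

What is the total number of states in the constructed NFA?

10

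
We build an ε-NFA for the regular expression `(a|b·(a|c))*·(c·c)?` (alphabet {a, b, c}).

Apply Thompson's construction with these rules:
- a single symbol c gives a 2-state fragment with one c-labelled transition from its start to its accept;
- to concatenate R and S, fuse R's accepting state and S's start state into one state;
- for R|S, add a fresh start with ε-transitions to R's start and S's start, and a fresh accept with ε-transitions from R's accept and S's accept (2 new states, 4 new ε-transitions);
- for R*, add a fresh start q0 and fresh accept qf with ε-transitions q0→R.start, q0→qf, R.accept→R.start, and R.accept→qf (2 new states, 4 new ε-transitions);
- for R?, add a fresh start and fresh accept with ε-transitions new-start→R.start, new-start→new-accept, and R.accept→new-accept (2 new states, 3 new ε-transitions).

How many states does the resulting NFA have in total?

By structural recursion:
Each of the 6 symbol leaves contributes a 2-state fragment.
  a|c : 6 states
  b·(a|c) : 7 states
  a|b·(a|c) : 11 states
  (a|b·(a|c))* : 13 states
  c·c : 3 states
  (c·c)? : 5 states
  (a|b·(a|c))*·(c·c)? : 17 states

17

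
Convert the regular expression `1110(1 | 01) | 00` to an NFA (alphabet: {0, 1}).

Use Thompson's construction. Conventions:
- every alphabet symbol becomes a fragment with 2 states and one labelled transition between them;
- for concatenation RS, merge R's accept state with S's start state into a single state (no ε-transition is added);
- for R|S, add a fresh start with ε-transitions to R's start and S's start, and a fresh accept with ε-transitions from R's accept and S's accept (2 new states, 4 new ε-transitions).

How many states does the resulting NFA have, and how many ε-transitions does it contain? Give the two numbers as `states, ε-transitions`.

By structural recursion:
Each of the 9 symbol leaves contributes 2 states and 0 ε-transitions.
  01 : 3 states, 0 ε-transitions
  1 | 01 : 7 states, 4 ε-transitions
  1110(1 | 01) : 11 states, 4 ε-transitions
  00 : 3 states, 0 ε-transitions
  1110(1 | 01) | 00 : 16 states, 8 ε-transitions

16, 8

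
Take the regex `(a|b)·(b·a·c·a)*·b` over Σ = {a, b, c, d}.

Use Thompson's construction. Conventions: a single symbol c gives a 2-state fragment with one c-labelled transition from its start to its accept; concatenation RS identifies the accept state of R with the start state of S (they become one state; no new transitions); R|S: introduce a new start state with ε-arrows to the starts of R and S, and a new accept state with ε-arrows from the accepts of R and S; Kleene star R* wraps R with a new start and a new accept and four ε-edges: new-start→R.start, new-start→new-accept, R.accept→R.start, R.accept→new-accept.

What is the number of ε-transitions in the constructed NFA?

Bottom-up over the parse tree:
Each of the 7 symbol leaves contributes 0 ε-transitions.
  a|b = 4 ε-transitions
  b·a·c·a = 0 ε-transitions
  (b·a·c·a)* = 4 ε-transitions
  (a|b)·(b·a·c·a)*·b = 8 ε-transitions

8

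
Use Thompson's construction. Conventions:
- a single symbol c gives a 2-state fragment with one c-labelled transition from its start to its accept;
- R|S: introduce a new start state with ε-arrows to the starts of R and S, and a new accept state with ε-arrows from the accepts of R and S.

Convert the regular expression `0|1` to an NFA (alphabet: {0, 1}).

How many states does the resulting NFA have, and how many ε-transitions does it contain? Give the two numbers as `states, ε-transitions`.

6, 4

Building bottom-up:
Each of the 2 symbol leaves contributes 2 states and 0 ε-transitions.
  0|1 = 6 states, 4 ε-transitions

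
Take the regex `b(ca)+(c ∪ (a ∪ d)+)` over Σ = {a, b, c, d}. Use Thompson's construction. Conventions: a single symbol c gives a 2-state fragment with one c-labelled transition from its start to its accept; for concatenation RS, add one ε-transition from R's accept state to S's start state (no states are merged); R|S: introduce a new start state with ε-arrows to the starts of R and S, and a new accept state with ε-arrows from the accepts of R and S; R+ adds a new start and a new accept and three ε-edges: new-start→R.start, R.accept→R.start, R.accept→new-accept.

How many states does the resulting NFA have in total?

20

Building bottom-up:
Each of the 6 symbol leaves contributes a 2-state fragment.
  ca — 4 states
  (ca)+ — 6 states
  a ∪ d — 6 states
  (a ∪ d)+ — 8 states
  c ∪ (a ∪ d)+ — 12 states
  b(ca)+(c ∪ (a ∪ d)+) — 20 states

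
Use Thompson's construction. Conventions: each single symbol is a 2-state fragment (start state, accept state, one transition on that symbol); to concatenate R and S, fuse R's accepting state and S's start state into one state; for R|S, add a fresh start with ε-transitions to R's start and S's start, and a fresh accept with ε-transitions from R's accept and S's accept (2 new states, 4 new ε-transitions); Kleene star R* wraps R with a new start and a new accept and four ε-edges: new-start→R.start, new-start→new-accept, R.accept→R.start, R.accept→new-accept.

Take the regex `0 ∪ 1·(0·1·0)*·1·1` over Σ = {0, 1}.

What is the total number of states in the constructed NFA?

13

Recursing over subexpressions:
Each of the 7 symbol leaves contributes a 2-state fragment.
  0·1·0 = 4 states
  (0·1·0)* = 6 states
  1·(0·1·0)*·1·1 = 9 states
  0 ∪ 1·(0·1·0)*·1·1 = 13 states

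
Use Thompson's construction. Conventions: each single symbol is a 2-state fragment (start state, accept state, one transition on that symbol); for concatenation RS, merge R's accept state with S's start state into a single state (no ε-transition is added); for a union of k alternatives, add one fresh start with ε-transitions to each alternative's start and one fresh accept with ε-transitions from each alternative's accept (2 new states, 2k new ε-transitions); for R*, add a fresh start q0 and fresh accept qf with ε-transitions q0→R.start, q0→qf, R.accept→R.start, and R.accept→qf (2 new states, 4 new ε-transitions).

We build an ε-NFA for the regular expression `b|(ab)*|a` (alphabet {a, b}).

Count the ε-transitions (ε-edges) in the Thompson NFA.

10

Per subexpression:
Each of the 4 symbol leaves contributes 0 ε-transitions.
  ab = 0 ε-transitions
  (ab)* = 4 ε-transitions
  b|(ab)*|a = 10 ε-transitions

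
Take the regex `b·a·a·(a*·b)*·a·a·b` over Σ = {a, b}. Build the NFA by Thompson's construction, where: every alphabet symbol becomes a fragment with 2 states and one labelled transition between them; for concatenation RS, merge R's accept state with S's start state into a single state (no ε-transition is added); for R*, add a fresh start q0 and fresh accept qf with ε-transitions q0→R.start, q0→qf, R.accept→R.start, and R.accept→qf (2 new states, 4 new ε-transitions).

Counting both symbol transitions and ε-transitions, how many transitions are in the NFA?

16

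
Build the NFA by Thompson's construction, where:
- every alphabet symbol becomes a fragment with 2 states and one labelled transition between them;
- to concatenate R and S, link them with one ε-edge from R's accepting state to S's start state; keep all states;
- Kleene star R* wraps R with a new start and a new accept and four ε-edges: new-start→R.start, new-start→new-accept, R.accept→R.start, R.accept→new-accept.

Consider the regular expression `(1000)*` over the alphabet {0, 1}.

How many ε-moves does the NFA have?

7

By structural recursion:
Each of the 4 symbol leaves contributes 0 ε-transitions.
  1000 : 3 ε-transitions
  (1000)* : 7 ε-transitions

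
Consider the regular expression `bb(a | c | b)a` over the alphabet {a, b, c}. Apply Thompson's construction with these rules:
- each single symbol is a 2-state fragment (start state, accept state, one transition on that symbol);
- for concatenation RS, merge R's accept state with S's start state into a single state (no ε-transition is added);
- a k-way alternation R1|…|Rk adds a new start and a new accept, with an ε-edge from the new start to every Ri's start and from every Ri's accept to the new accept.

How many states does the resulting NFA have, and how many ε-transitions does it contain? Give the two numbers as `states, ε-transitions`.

Building bottom-up:
Each of the 6 symbol leaves contributes 2 states and 0 ε-transitions.
  a | c | b = 8 states, 6 ε-transitions
  bb(a | c | b)a = 11 states, 6 ε-transitions

11, 6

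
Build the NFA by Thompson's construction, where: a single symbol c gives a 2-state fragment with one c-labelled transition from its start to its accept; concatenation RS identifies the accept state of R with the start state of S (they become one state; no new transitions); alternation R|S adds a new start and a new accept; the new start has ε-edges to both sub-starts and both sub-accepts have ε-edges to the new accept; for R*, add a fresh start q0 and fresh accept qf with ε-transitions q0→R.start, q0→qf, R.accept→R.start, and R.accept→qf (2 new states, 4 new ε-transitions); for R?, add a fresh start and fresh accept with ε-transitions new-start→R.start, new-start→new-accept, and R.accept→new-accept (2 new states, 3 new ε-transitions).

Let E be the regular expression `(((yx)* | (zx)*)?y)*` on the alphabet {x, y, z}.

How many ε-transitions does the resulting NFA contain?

19

Bottom-up over the parse tree:
Each of the 5 symbol leaves contributes 0 ε-transitions.
  yx : 0 ε-transitions
  (yx)* : 4 ε-transitions
  zx : 0 ε-transitions
  (zx)* : 4 ε-transitions
  (yx)* | (zx)* : 12 ε-transitions
  ((yx)* | (zx)*)? : 15 ε-transitions
  ((yx)* | (zx)*)?y : 15 ε-transitions
  (((yx)* | (zx)*)?y)* : 19 ε-transitions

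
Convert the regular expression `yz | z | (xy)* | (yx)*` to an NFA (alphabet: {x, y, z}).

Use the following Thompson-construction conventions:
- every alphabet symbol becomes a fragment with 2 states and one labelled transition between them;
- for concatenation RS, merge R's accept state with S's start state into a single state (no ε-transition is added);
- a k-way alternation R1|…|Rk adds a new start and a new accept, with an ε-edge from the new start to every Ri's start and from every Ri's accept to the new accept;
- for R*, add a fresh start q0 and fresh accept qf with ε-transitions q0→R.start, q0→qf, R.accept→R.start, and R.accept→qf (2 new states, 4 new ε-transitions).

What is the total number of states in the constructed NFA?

Recursing over subexpressions:
Each of the 7 symbol leaves contributes a 2-state fragment.
  yz — 3 states
  xy — 3 states
  (xy)* — 5 states
  yx — 3 states
  (yx)* — 5 states
  yz | z | (xy)* | (yx)* — 17 states

17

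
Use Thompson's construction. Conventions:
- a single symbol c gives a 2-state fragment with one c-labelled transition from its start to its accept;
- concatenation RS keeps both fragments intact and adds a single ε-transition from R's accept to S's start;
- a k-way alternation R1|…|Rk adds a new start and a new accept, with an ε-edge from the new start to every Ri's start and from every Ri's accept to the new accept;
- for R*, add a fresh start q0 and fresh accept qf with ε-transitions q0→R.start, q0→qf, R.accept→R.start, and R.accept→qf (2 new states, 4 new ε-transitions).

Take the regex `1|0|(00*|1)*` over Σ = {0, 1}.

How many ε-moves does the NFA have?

Per subexpression:
Each of the 5 symbol leaves contributes 0 ε-transitions.
  0* → 4 ε-transitions
  00* → 5 ε-transitions
  00*|1 → 9 ε-transitions
  (00*|1)* → 13 ε-transitions
  1|0|(00*|1)* → 19 ε-transitions

19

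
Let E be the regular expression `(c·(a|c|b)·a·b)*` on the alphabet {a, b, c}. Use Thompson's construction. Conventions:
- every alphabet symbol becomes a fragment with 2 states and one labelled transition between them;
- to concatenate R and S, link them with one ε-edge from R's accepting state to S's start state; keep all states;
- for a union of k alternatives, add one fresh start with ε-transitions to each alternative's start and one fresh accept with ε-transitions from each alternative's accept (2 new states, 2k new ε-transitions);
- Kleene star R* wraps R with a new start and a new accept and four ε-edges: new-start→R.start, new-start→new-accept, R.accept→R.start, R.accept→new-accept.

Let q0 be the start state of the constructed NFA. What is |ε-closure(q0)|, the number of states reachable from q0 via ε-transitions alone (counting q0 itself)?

Let C(F) = |ε-closure(F.start)| within fragment F, and note whether F accepts ε. Symbol fragments have C = 1 and do not accept ε. Then:
  a|c|b — new start ε-reaches every alternative's start; none of them accept ε, so the new accept is not reached: |ε-closure| = 1 + 1 + 1 + 1 = 4
  c·(a|c|b)·a·b — |ε-closure| equals the left operand's closure size = 1 (its accept is not ε-reachable, so the closure stops there)
  (c·(a|c|b)·a·b)* — new start has ε-edges to the inner start and to the new accept, so |ε-closure| = 2 + 1 = 3

3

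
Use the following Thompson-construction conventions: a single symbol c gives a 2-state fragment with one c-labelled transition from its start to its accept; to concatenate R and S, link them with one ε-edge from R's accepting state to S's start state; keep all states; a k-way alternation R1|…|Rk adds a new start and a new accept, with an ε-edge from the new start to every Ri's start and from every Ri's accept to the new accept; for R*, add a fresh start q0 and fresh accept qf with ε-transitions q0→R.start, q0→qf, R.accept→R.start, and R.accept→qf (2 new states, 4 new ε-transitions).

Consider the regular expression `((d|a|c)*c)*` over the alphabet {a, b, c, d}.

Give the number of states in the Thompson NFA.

Per subexpression:
Each of the 4 symbol leaves contributes a 2-state fragment.
  d|a|c → 8 states
  (d|a|c)* → 10 states
  (d|a|c)*c → 12 states
  ((d|a|c)*c)* → 14 states

14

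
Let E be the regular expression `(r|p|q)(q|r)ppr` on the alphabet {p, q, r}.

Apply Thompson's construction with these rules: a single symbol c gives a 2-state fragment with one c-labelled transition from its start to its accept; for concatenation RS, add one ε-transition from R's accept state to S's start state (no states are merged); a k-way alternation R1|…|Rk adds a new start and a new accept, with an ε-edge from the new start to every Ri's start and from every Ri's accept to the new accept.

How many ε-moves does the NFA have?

14

Recursing over subexpressions:
Each of the 8 symbol leaves contributes 0 ε-transitions.
  r|p|q → 6 ε-transitions
  q|r → 4 ε-transitions
  (r|p|q)(q|r)ppr → 14 ε-transitions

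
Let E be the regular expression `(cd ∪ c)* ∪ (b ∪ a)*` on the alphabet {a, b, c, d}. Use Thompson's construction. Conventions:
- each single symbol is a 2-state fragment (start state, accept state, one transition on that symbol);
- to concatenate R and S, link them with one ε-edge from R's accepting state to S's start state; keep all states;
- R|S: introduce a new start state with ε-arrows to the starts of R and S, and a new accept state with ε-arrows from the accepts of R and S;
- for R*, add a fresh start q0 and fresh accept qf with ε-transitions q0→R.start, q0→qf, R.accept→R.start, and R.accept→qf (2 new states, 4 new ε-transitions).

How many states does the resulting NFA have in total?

Recursing over subexpressions:
Each of the 5 symbol leaves contributes a 2-state fragment.
  cd : 4 states
  cd ∪ c : 8 states
  (cd ∪ c)* : 10 states
  b ∪ a : 6 states
  (b ∪ a)* : 8 states
  (cd ∪ c)* ∪ (b ∪ a)* : 20 states

20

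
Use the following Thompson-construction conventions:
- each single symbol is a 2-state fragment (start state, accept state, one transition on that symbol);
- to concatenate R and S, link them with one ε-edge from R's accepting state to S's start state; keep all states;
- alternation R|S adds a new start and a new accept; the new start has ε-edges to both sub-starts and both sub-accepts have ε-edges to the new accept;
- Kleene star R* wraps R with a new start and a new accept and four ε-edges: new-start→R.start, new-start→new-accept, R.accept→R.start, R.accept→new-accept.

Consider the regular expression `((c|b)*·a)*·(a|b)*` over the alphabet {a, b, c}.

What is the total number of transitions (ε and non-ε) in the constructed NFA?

By structural recursion:
Each of the 5 symbol leaves contributes 1 transition (1 symbol, 0 ε).
  c|b : 6 transitions (2 symbol, 4 ε)
  (c|b)* : 10 transitions (2 symbol, 8 ε)
  (c|b)*·a : 12 transitions (3 symbol, 9 ε)
  ((c|b)*·a)* : 16 transitions (3 symbol, 13 ε)
  a|b : 6 transitions (2 symbol, 4 ε)
  (a|b)* : 10 transitions (2 symbol, 8 ε)
  ((c|b)*·a)*·(a|b)* : 27 transitions (5 symbol, 22 ε)

27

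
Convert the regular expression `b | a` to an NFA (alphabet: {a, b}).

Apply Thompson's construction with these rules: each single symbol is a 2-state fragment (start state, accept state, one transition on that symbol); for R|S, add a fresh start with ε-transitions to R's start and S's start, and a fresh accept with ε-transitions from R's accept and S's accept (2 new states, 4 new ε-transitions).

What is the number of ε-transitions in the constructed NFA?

4

Per subexpression:
Each of the 2 symbol leaves contributes 0 ε-transitions.
  b | a = 4 ε-transitions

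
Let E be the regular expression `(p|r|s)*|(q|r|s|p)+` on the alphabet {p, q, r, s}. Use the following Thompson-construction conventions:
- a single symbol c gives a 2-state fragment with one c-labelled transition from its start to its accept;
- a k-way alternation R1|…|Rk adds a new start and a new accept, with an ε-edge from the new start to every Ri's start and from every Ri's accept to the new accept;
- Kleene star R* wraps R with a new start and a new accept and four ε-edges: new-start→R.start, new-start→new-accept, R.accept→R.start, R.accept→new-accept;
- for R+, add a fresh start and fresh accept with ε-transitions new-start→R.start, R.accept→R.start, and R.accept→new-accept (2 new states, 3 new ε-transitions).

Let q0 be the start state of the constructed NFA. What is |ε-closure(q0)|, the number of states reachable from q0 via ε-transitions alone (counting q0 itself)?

14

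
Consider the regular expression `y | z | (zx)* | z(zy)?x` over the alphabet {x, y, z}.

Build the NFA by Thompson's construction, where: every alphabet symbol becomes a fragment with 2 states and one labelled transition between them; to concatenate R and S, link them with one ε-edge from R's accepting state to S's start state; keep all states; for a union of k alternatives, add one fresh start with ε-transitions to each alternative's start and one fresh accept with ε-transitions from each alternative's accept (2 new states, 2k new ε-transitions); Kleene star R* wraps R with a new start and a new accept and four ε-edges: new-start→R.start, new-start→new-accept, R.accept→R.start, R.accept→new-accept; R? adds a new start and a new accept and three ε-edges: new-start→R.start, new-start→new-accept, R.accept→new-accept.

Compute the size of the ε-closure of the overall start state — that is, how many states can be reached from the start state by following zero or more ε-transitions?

Work bottom-up. For each fragment F, track |ε-closure(F.start)| and whether F's accept lies in that closure (i.e. whether F accepts ε). A single-symbol fragment has closure size 1 and does not accept ε.
  zx — same as the first factor's closure: C = 1
  (zx)* — the star's fresh start ε-reaches both the body's start and the fresh accept: C = 2 + 1 = 3
  zy — C equals the left operand's closure size = 1 (its accept is not ε-reachable, so the closure stops there)
  (zy)? — C = 1 (new start) + 1 (body) + 1 (new accept, via ε) = 3
  z(zy)?x — same as the first factor's closure: C = 1
  y | z | (zx)* | z(zy)?x — new start ε-reaches every alternative's start; at least one alternative accepts ε, so the union's new accept is reached too: C = 1 + 1 + 1 + 3 + 1 + 1 = 8

8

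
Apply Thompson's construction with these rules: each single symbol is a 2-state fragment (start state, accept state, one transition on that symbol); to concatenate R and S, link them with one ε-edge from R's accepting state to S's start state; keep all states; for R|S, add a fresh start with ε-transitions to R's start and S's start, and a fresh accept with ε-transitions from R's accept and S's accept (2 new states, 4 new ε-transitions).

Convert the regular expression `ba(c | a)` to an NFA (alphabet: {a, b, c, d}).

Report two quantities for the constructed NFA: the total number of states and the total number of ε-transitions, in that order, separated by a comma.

Recursing over subexpressions:
Each of the 4 symbol leaves contributes 2 states and 0 ε-transitions.
  c | a → 6 states, 4 ε-transitions
  ba(c | a) → 10 states, 6 ε-transitions

10, 6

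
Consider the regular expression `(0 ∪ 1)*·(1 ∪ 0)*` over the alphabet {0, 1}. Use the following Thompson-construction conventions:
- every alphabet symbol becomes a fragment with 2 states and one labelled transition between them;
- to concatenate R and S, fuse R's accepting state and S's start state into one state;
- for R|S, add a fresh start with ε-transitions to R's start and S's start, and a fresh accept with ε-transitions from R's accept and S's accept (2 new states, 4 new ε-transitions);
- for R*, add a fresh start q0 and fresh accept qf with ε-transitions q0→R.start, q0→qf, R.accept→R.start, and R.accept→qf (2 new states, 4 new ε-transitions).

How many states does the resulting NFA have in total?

Bottom-up over the parse tree:
Each of the 4 symbol leaves contributes a 2-state fragment.
  0 ∪ 1 → 6 states
  (0 ∪ 1)* → 8 states
  1 ∪ 0 → 6 states
  (1 ∪ 0)* → 8 states
  (0 ∪ 1)*·(1 ∪ 0)* → 15 states

15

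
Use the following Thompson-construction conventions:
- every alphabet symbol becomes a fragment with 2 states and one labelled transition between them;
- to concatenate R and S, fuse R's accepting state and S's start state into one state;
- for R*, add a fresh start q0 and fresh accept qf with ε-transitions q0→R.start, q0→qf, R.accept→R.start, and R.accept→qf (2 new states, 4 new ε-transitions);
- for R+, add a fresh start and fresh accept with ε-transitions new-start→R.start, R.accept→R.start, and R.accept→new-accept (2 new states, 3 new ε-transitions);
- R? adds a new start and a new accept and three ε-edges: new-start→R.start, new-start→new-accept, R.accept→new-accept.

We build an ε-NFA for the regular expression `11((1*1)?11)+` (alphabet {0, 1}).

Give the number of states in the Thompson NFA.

13

Per subexpression:
Each of the 6 symbol leaves contributes a 2-state fragment.
  1* — 4 states
  1*1 — 5 states
  (1*1)? — 7 states
  (1*1)?11 — 9 states
  ((1*1)?11)+ — 11 states
  11((1*1)?11)+ — 13 states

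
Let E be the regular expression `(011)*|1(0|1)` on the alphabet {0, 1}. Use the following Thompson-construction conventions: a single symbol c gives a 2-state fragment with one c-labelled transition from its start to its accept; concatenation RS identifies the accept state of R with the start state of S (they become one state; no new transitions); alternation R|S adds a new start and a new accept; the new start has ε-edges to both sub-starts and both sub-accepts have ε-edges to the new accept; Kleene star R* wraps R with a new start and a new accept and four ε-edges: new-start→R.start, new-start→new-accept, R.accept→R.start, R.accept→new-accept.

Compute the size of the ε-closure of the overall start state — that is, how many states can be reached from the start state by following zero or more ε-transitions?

Let C(F) = |ε-closure(F.start)| within fragment F, and note whether F accepts ε. Symbol fragments have C = 1 and do not accept ε. Then:
  011 : same as the first factor's closure: C = 1
  (011)* : the star's fresh start ε-reaches both the body's start and the fresh accept: C = 2 + 1 = 3
  0|1 : new start ε-reaches every alternative's start; none of them accept ε, so the new accept is not reached: C = 1 + 1 + 1 = 3
  1(0|1) : C equals the left operand's closure size = 1 (its accept is not ε-reachable, so the closure stops there)
  (011)*|1(0|1) : C = 1 (new start) + (3 + 1) + 1 (new accept, since some branch ε-reaches its own accept) = 6

6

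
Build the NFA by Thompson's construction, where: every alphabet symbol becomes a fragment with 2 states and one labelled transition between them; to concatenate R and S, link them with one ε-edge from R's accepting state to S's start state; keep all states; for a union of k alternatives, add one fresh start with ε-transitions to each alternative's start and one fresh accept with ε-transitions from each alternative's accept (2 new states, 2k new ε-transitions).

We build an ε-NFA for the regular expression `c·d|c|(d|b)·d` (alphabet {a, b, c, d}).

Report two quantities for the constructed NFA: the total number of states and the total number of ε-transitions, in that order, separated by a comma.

16, 12

Per subexpression:
Each of the 6 symbol leaves contributes 2 states and 0 ε-transitions.
  c·d = 4 states, 1 ε-transition
  d|b = 6 states, 4 ε-transitions
  (d|b)·d = 8 states, 5 ε-transitions
  c·d|c|(d|b)·d = 16 states, 12 ε-transitions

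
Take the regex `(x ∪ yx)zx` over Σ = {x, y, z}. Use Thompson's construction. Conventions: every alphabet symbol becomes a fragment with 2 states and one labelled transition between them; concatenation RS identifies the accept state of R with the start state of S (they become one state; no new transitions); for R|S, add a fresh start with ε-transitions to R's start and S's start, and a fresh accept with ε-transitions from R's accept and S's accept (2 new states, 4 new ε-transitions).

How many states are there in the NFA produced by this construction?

9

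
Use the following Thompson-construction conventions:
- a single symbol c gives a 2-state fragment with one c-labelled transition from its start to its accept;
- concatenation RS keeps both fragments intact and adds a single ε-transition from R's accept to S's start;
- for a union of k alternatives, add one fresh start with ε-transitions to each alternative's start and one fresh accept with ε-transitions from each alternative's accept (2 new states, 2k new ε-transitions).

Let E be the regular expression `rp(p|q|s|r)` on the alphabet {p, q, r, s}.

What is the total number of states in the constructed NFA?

14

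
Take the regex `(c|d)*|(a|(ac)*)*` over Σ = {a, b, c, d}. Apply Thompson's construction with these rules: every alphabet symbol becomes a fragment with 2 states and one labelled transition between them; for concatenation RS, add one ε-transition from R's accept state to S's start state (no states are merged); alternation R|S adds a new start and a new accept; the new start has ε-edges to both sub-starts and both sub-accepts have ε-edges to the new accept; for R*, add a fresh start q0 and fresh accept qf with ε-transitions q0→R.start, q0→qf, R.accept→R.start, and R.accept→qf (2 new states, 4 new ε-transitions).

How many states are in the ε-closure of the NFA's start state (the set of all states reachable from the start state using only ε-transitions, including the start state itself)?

Work bottom-up. For each fragment F, track |ε-closure(F.start)| and whether F's accept lies in that closure (i.e. whether F accepts ε). A single-symbol fragment has closure size 1 and does not accept ε.
  c|d — |closure| = 1 + 1 + 1 = 3 (the new accept is not ε-reachable since no branch accepts ε)
  (c|d)* — new start has ε-edges to the inner start and to the new accept, so |closure| = 2 + 3 = 5
  ac — same as the first factor's closure: |closure| = 1
  (ac)* — new start has ε-edges to the inner start and to the new accept, so |closure| = 2 + 1 = 3
  a|(ac)* — new start ε-reaches every alternative's start; at least one alternative accepts ε, so the union's new accept is reached too: |closure| = 1 + 1 + 3 + 1 = 6
  (a|(ac)*)* — |closure| = 1 (new start) + 6 (body) + 1 (new accept) = 8
  (c|d)*|(a|(ac)*)* — |closure| = 1 (new start) + (5 + 8) + 1 (new accept, since some branch ε-reaches its own accept) = 15

15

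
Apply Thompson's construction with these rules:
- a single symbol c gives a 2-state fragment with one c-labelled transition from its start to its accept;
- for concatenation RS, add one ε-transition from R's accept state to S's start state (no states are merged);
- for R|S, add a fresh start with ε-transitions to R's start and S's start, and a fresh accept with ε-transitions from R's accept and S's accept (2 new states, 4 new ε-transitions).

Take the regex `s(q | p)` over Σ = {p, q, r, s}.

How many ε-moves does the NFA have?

Building bottom-up:
Each of the 3 symbol leaves contributes 0 ε-transitions.
  q | p → 4 ε-transitions
  s(q | p) → 5 ε-transitions

5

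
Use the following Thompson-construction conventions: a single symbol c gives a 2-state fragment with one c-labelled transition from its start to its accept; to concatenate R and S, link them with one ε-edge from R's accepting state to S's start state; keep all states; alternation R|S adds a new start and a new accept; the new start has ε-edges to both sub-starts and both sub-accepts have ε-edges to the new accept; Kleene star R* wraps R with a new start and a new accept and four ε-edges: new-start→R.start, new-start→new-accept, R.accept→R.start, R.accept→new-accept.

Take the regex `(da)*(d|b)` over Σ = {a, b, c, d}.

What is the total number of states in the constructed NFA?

Recursing over subexpressions:
Each of the 4 symbol leaves contributes a 2-state fragment.
  da = 4 states
  (da)* = 6 states
  d|b = 6 states
  (da)*(d|b) = 12 states

12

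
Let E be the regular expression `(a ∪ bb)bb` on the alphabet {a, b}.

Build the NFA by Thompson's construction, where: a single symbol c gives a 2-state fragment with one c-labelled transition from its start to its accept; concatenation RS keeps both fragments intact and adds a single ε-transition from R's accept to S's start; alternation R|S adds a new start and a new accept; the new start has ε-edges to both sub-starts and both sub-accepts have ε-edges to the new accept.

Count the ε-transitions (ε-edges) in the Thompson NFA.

7

Bottom-up over the parse tree:
Each of the 5 symbol leaves contributes 0 ε-transitions.
  bb : 1 ε-transition
  a ∪ bb : 5 ε-transitions
  (a ∪ bb)bb : 7 ε-transitions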